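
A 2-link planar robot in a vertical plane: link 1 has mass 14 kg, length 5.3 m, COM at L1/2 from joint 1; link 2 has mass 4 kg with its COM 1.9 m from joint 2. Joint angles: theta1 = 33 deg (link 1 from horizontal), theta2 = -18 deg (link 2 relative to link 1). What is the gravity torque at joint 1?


Horizontal distance from joint 1 to link-1 COM:
  x_c1 = (L1/2)*cos(t1) = 2.65 * 0.8387 = 2.2225 m
Horizontal distance from joint 1 to link-2 COM:
  x_c2 = L1*cos(t1) + Lc2*cos(t1+t2)
       = 5.3*0.8387 + 1.9*0.9659 = 6.2802 m
tau1 = m1*g*x_c1 + m2*g*x_c2
     = 14*9.81*2.2225 + 4*9.81*6.2802
     = 305.235 + 246.4356
     = 551.6706 Nm


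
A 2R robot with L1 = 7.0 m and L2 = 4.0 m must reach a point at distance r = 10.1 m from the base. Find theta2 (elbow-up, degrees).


cos(theta2) = (r^2 - L1^2 - L2^2) / (2*L1*L2)
cos(theta2) = (102.01 - 49.0 - 16.0) / 56.0
cos(theta2) = 0.660893
theta2 = 48.632 degrees


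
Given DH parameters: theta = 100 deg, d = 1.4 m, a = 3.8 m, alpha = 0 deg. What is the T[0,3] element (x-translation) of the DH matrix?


T[0,3] = a * cos(theta)
= 3.8 * cos(100 deg)
= 3.8 * -0.1736
= -0.6599


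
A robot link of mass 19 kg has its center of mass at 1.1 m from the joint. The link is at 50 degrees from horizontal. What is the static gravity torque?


tau = m*g*L*cos(angle)
= 19 * 9.81 * 1.1 * cos(50 deg)
= 19 * 9.81 * 1.1 * 0.6428
= 131.7901 Nm


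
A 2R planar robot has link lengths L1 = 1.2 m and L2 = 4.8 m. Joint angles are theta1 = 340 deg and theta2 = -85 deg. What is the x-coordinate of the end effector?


Convert angles to radians: theta1 = 5.9341, theta2 = -1.4835
x = L1*cos(theta1) + L2*cos(theta1+theta2)
x = 1.1276 + -1.2423
x = -0.1147


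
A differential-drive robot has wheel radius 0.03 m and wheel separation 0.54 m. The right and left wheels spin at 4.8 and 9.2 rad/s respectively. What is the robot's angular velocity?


vR = r*wR = 0.03*4.8 = 0.144 m/s
vL = r*wL = 0.03*9.2 = 0.276 m/s
v = (vR+vL)/2 = 0.21 m/s
omega = (vR-vL)/L = -0.2444 rad/s
angular velocity = -0.2444 rad/s


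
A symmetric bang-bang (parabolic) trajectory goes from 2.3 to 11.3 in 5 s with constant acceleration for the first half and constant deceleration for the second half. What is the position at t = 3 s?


Symmetric rest-to-rest: each phase covers (pf-p0)/2 in time T/2. 0.5*a*(T/2)^2 = (pf-p0)/2 => a = 4*(pf-p0)/T^2
a = 4*(11.3-2.3)/5^2 = 1.44
t = 3 is in the deceleration phase (t > T/2).
p = pf - 0.5*a*(T-t)^2 = 11.3 - 0.5*1.44*2^2
= 8.42


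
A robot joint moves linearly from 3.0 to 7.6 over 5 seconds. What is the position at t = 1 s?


s = t/T = 1/5 = 0.2
p(t) = p0 + (pf-p0)*s
= 3.0 + (7.6 - 3.0) * 0.2
= 3.92


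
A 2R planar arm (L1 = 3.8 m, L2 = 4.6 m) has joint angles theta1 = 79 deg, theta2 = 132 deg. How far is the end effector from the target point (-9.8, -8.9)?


End effector via forward kinematics:
x = L1*cos(t1) + L2*cos(t1+t2) = -3.2179
y = L1*sin(t1) + L2*sin(t1+t2) = 1.361
Distance to target:
d = sqrt((-9.8 - -3.2179)^2 + (-8.9 - 1.361)^2)
= sqrt(43.3241 + 105.2883)
= 12.1907 m


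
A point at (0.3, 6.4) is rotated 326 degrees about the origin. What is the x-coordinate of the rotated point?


x' = x*cos(theta) - y*sin(theta)
cos(326 deg) = 0.829, sin(326 deg) = -0.5592
x' = 0.3 * 0.829 - 6.4 * -0.5592
= 0.2487 - -3.5788
= 3.8275


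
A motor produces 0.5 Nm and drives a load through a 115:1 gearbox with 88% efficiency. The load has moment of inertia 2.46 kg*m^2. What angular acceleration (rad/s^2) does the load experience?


tau_out = tau_motor * N * eta
= 0.5 * 115 * 0.88 = 50.6 Nm
alpha = tau_out / I = 50.6 / 2.46
= 20.5691 rad/s^2


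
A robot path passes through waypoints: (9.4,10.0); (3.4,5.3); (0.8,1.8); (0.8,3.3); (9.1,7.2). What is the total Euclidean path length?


Segment lengths:
  seg1 = sqrt((-6.0)^2 + (-4.7)^2) = 7.6217
  seg2 = sqrt((-2.6)^2 + (-3.5)^2) = 4.36
  seg3 = sqrt((0.0)^2 + (1.5)^2) = 1.5
  seg4 = sqrt((8.3)^2 + (3.9)^2) = 9.1706
Total = 22.6523


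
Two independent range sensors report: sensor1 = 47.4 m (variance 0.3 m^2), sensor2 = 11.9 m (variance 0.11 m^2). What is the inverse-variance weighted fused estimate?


w1 = (1/var1) / (1/var1 + 1/var2)
   = 3.3333 / (3.3333 + 9.0909) = 0.2683
w2 = 1 - w1 = 0.7317
fused = w1*s1 + w2*s2 = 12.7171 + 8.7073
= 21.4244 m


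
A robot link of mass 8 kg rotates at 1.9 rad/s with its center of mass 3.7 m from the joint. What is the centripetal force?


F = m * omega^2 * r
= 8 * 1.9^2 * 3.7
= 8 * 3.61 * 3.7
= 106.856 N


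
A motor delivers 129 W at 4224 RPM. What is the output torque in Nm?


omega = 4224 * 2*pi/60 = 442.3362 rad/s
tau = P / omega = 129 / 442.3362
= 0.2916 Nm


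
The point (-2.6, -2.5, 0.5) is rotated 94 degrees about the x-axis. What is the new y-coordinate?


Rotation about x-axis: y' = y*cos(theta) - z*sin(theta)
= -2.5 * -0.0698 - 0.5 * 0.9976
= -0.3244


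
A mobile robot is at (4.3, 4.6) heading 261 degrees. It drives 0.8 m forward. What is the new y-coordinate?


y_new = y0 + d*sin(theta)
= 4.6 + 0.8*sin(261)
= 4.6 + -0.7902
= 3.8098


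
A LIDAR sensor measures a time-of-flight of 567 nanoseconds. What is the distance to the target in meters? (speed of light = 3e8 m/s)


tof = 567 ns = 5.67e-07 s
dist = c * tof / 2
= 3e8 * 5.67e-07 / 2
= 85.05 m


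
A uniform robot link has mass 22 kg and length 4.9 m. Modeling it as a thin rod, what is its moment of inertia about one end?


I = (1/3) * m * L^2
= (1/3) * 22 * 4.9^2
= 0.333333 * 22 * 24.01
= 176.0733 kg*m^2


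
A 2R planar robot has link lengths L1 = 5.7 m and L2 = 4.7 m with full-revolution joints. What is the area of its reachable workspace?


r_max = L1 + L2 = 10.4 m
r_min = |L1 - L2| = 1.0 m
Area = pi*(r_max^2 - r_min^2)
= pi*(108.16 - 1.0)
= pi * 107.16
= 336.6531 m^2


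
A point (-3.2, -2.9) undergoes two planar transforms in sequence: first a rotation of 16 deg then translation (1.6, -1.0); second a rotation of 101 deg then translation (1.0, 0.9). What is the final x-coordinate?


After transform 1:
x1 = cos(16)*-3.2 - sin(16)*-2.9 + 1.6 = -0.6767
y1 = sin(16)*-3.2 + cos(16)*-2.9 + -1.0 = -4.6697
After transform 2:
x2 = cos(101)*-0.6767 - sin(101)*-4.6697 + 1.0
= 5.713


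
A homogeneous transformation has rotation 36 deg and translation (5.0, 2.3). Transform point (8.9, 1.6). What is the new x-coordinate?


x' = cos(theta)*px - sin(theta)*py + tx
= 0.809*8.9 - 0.5878*1.6 + 5.0
= 11.2598


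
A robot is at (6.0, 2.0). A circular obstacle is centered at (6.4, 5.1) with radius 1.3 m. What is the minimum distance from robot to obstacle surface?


center_dist = sqrt((6.0-6.4)^2 + (2.0-5.1)^2)
= sqrt(0.16 + 9.61)
= 3.1257
min_dist = center_dist - radius = 3.1257 - 1.3 = 1.8257 m


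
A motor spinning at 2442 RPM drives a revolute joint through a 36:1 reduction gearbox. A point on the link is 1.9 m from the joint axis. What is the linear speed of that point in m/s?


omega_motor = 2442 * 2*pi/60 = 255.7256 rad/s
omega_joint = omega_motor / 36 = 7.1035 rad/s
v = omega_joint * r = 7.1035 * 1.9
= 13.4966 m/s


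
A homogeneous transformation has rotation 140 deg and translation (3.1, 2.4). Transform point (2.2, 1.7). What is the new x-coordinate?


x' = cos(theta)*px - sin(theta)*py + tx
= -0.766*2.2 - 0.6428*1.7 + 3.1
= 0.322


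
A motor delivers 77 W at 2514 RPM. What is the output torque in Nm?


omega = 2514 * 2*pi/60 = 263.2655 rad/s
tau = P / omega = 77 / 263.2655
= 0.2925 Nm


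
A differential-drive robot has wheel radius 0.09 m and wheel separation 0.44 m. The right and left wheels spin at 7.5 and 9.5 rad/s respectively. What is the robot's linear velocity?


vR = r*wR = 0.09*7.5 = 0.675 m/s
vL = r*wL = 0.09*9.5 = 0.855 m/s
v = (vR+vL)/2 = 0.765 m/s
omega = (vR-vL)/L = -0.4091 rad/s
linear velocity = 0.765 m/s


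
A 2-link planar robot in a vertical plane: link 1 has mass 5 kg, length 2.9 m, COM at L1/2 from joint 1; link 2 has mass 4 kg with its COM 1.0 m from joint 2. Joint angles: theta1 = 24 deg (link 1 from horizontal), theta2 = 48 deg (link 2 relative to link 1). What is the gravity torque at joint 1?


Horizontal distance from joint 1 to link-1 COM:
  x_c1 = (L1/2)*cos(t1) = 1.45 * 0.9135 = 1.3246 m
Horizontal distance from joint 1 to link-2 COM:
  x_c2 = L1*cos(t1) + Lc2*cos(t1+t2)
       = 2.9*0.9135 + 1.0*0.309 = 2.9583 m
tau1 = m1*g*x_c1 + m2*g*x_c2
     = 5*9.81*1.3246 + 4*9.81*2.9583
     = 64.9736 + 116.0836
     = 181.0573 Nm


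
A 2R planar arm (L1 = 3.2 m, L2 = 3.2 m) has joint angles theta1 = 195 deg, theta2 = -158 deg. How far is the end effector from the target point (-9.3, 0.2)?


End effector via forward kinematics:
x = L1*cos(t1) + L2*cos(t1+t2) = -0.5353
y = L1*sin(t1) + L2*sin(t1+t2) = 1.0976
Distance to target:
d = sqrt((-9.3 - -0.5353)^2 + (0.2 - 1.0976)^2)
= sqrt(76.8195 + 0.8057)
= 8.8105 m


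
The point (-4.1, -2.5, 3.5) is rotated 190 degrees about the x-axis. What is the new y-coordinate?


Rotation about x-axis: y' = y*cos(theta) - z*sin(theta)
= -2.5 * -0.9848 - 3.5 * -0.1736
= 3.0698


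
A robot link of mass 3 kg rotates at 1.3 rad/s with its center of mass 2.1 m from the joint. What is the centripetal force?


F = m * omega^2 * r
= 3 * 1.3^2 * 2.1
= 3 * 1.69 * 2.1
= 10.647 N


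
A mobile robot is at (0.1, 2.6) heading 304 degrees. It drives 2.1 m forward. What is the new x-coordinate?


x_new = x0 + d*cos(theta)
= 0.1 + 2.1*cos(304)
= 0.1 + 1.1743
= 1.2743


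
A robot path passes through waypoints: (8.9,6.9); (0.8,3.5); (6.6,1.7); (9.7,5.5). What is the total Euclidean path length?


Segment lengths:
  seg1 = sqrt((-8.1)^2 + (-3.4)^2) = 8.7846
  seg2 = sqrt((5.8)^2 + (-1.8)^2) = 6.0729
  seg3 = sqrt((3.1)^2 + (3.8)^2) = 4.9041
Total = 19.7616


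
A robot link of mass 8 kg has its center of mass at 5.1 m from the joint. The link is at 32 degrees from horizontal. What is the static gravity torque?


tau = m*g*L*cos(angle)
= 8 * 9.81 * 5.1 * cos(32 deg)
= 8 * 9.81 * 5.1 * 0.848
= 339.4296 Nm


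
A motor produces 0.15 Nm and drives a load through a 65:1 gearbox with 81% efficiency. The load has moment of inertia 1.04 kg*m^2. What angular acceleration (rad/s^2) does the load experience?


tau_out = tau_motor * N * eta
= 0.15 * 65 * 0.81 = 7.8975 Nm
alpha = tau_out / I = 7.8975 / 1.04
= 7.5938 rad/s^2


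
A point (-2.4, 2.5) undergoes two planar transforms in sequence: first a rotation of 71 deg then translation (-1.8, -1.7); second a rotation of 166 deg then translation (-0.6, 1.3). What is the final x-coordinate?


After transform 1:
x1 = cos(71)*-2.4 - sin(71)*2.5 + -1.8 = -4.9452
y1 = sin(71)*-2.4 + cos(71)*2.5 + -1.7 = -3.1553
After transform 2:
x2 = cos(166)*-4.9452 - sin(166)*-3.1553 + -0.6
= 4.9616


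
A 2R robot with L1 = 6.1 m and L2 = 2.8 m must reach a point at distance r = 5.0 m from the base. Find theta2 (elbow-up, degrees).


cos(theta2) = (r^2 - L1^2 - L2^2) / (2*L1*L2)
cos(theta2) = (25.0 - 37.21 - 7.84) / 34.16
cos(theta2) = -0.586944
theta2 = 125.9404 degrees


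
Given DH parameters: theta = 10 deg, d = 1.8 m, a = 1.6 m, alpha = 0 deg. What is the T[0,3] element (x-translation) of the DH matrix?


T[0,3] = a * cos(theta)
= 1.6 * cos(10 deg)
= 1.6 * 0.9848
= 1.5757


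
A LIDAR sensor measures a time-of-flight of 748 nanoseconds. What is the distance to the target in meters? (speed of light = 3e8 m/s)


tof = 748 ns = 7.48e-07 s
dist = c * tof / 2
= 3e8 * 7.48e-07 / 2
= 112.2 m


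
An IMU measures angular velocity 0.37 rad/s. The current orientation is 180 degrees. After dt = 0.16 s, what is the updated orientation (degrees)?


delta_theta = w * dt = 0.37 * 0.16 = 0.0592 rad
= 3.3919 deg
theta_new = 180 + 3.3919 = 183.3919 deg


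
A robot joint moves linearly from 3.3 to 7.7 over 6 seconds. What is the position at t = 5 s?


s = t/T = 5/6 = 0.8333
p(t) = p0 + (pf-p0)*s
= 3.3 + (7.7 - 3.3) * 0.8333
= 6.9667


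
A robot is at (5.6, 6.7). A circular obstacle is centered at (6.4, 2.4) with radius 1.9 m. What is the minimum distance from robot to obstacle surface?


center_dist = sqrt((5.6-6.4)^2 + (6.7-2.4)^2)
= sqrt(0.64 + 18.49)
= 4.3738
min_dist = center_dist - radius = 4.3738 - 1.9 = 2.4738 m


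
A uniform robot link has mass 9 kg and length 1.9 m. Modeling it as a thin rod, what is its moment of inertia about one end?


I = (1/3) * m * L^2
= (1/3) * 9 * 1.9^2
= 0.333333 * 9 * 3.61
= 10.83 kg*m^2


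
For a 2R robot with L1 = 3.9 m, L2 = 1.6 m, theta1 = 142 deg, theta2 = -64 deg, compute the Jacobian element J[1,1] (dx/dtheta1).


J[1,1] = -L1*sin(t1) - L2*sin(t1+t2)
= -3.9*sin(142) - 1.6*sin(78)
= -3.9661


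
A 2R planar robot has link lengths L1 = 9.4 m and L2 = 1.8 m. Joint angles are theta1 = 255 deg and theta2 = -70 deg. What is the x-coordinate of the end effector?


Convert angles to radians: theta1 = 4.4506, theta2 = -1.2217
x = L1*cos(theta1) + L2*cos(theta1+theta2)
x = -2.4329 + -1.7932
x = -4.226


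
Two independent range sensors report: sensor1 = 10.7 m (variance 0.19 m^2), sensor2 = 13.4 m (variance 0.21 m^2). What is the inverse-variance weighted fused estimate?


w1 = (1/var1) / (1/var1 + 1/var2)
   = 5.2632 / (5.2632 + 4.7619) = 0.525
w2 = 1 - w1 = 0.475
fused = w1*s1 + w2*s2 = 5.6175 + 6.365
= 11.9825 m


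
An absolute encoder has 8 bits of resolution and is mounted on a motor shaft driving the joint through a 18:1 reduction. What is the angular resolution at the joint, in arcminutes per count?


counts = 2^8 = 256
effective counts at joint = 256 * 18 = 4608
resolution = 360*60 / 4608
= 4.6875 arcmin/count


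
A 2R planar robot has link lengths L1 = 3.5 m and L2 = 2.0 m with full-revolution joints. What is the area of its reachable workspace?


r_max = L1 + L2 = 5.5 m
r_min = |L1 - L2| = 1.5 m
Area = pi*(r_max^2 - r_min^2)
= pi*(30.25 - 2.25)
= pi * 28.0
= 87.9646 m^2


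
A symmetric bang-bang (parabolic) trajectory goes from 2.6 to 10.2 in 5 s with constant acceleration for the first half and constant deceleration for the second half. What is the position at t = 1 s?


Symmetric rest-to-rest: each phase covers (pf-p0)/2 in time T/2. 0.5*a*(T/2)^2 = (pf-p0)/2 => a = 4*(pf-p0)/T^2
a = 4*(10.2-2.6)/5^2 = 1.216
t = 1 is in the acceleration phase (t <= T/2).
p = p0 + 0.5*a*t^2 = 2.6 + 0.5*1.216*1^2
= 3.208


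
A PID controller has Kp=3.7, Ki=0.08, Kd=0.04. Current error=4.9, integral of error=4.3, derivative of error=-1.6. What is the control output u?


u = Kp*e + Ki*int(e) + Kd*de/dt
= 3.7*4.9 + 0.08*4.3 + 0.04*(-1.6)
= 18.13 + 0.344 + -0.064
= 18.41


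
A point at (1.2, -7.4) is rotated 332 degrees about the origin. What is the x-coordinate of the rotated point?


x' = x*cos(theta) - y*sin(theta)
cos(332 deg) = 0.8829, sin(332 deg) = -0.4695
x' = 1.2 * 0.8829 - -7.4 * -0.4695
= 1.0595 - 3.4741
= -2.4146


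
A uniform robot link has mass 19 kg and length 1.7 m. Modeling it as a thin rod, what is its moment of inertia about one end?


I = (1/3) * m * L^2
= (1/3) * 19 * 1.7^2
= 0.333333 * 19 * 2.89
= 18.3033 kg*m^2


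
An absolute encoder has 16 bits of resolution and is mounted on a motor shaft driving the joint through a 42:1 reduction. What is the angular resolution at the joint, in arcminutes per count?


counts = 2^16 = 65536
effective counts at joint = 65536 * 42 = 2752512
resolution = 360*60 / 2752512
= 0.0078 arcmin/count


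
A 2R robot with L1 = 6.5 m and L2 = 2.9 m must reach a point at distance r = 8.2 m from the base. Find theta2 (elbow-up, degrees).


cos(theta2) = (r^2 - L1^2 - L2^2) / (2*L1*L2)
cos(theta2) = (67.24 - 42.25 - 8.41) / 37.7
cos(theta2) = 0.439788
theta2 = 63.9097 degrees


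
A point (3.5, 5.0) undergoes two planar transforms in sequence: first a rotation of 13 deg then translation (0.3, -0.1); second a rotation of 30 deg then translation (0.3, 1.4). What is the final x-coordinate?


After transform 1:
x1 = cos(13)*3.5 - sin(13)*5.0 + 0.3 = 2.5855
y1 = sin(13)*3.5 + cos(13)*5.0 + -0.1 = 5.5592
After transform 2:
x2 = cos(30)*2.5855 - sin(30)*5.5592 + 0.3
= -0.2404


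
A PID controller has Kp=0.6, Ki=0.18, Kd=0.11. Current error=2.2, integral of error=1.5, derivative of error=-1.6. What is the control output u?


u = Kp*e + Ki*int(e) + Kd*de/dt
= 0.6*2.2 + 0.18*1.5 + 0.11*(-1.6)
= 1.32 + 0.27 + -0.176
= 1.414


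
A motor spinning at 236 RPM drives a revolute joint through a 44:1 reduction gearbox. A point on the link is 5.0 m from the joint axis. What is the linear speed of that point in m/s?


omega_motor = 236 * 2*pi/60 = 24.7139 rad/s
omega_joint = omega_motor / 44 = 0.5617 rad/s
v = omega_joint * r = 0.5617 * 5.0
= 2.8084 m/s


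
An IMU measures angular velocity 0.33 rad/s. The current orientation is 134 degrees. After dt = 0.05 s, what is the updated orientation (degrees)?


delta_theta = w * dt = 0.33 * 0.05 = 0.0165 rad
= 0.9454 deg
theta_new = 134 + 0.9454 = 134.9454 deg


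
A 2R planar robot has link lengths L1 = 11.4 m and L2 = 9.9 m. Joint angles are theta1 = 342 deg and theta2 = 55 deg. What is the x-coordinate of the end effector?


Convert angles to radians: theta1 = 5.969, theta2 = 0.9599
x = L1*cos(theta1) + L2*cos(theta1+theta2)
x = 10.842 + 7.9065
x = 18.7485


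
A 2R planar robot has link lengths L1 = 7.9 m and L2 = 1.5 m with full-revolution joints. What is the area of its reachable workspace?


r_max = L1 + L2 = 9.4 m
r_min = |L1 - L2| = 6.4 m
Area = pi*(r_max^2 - r_min^2)
= pi*(88.36 - 40.96)
= pi * 47.4
= 148.9115 m^2


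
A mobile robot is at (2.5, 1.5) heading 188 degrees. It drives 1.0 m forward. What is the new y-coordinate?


y_new = y0 + d*sin(theta)
= 1.5 + 1.0*sin(188)
= 1.5 + -0.1392
= 1.3608


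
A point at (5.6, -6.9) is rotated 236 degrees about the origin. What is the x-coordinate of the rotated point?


x' = x*cos(theta) - y*sin(theta)
cos(236 deg) = -0.5592, sin(236 deg) = -0.829
x' = 5.6 * -0.5592 - -6.9 * -0.829
= -3.1315 - 5.7204
= -8.8518


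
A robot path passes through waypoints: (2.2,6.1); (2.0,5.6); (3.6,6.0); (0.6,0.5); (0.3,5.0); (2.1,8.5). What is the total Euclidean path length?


Segment lengths:
  seg1 = sqrt((-0.2)^2 + (-0.5)^2) = 0.5385
  seg2 = sqrt((1.6)^2 + (0.4)^2) = 1.6492
  seg3 = sqrt((-3.0)^2 + (-5.5)^2) = 6.265
  seg4 = sqrt((-0.3)^2 + (4.5)^2) = 4.51
  seg5 = sqrt((1.8)^2 + (3.5)^2) = 3.9357
Total = 16.8985


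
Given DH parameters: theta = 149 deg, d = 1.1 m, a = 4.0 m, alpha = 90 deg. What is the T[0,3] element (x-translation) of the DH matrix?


T[0,3] = a * cos(theta)
= 4.0 * cos(149 deg)
= 4.0 * -0.8572
= -3.4287


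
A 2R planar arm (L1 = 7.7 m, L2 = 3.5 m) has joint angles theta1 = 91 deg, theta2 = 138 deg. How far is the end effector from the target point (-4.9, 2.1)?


End effector via forward kinematics:
x = L1*cos(t1) + L2*cos(t1+t2) = -2.4306
y = L1*sin(t1) + L2*sin(t1+t2) = 5.0573
Distance to target:
d = sqrt((-4.9 - -2.4306)^2 + (2.1 - 5.0573)^2)
= sqrt(6.098 + 8.7459)
= 3.8528 m


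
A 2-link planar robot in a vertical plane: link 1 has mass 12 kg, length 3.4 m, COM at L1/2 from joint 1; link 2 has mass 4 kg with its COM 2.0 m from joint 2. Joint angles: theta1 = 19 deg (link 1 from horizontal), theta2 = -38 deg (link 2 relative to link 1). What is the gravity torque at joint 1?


Horizontal distance from joint 1 to link-1 COM:
  x_c1 = (L1/2)*cos(t1) = 1.7 * 0.9455 = 1.6074 m
Horizontal distance from joint 1 to link-2 COM:
  x_c2 = L1*cos(t1) + Lc2*cos(t1+t2)
       = 3.4*0.9455 + 2.0*0.9455 = 5.1058 m
tau1 = m1*g*x_c1 + m2*g*x_c2
     = 12*9.81*1.6074 + 4*9.81*5.1058
     = 189.221 + 200.3516
     = 389.5726 Nm


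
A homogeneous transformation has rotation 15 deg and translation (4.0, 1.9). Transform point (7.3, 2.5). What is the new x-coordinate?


x' = cos(theta)*px - sin(theta)*py + tx
= 0.9659*7.3 - 0.2588*2.5 + 4.0
= 10.4042


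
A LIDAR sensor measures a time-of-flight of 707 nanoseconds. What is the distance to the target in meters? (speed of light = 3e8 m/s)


tof = 707 ns = 7.07e-07 s
dist = c * tof / 2
= 3e8 * 7.07e-07 / 2
= 106.05 m


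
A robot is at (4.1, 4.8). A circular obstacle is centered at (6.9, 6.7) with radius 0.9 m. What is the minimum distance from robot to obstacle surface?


center_dist = sqrt((4.1-6.9)^2 + (4.8-6.7)^2)
= sqrt(7.84 + 3.61)
= 3.3838
min_dist = center_dist - radius = 3.3838 - 0.9 = 2.4838 m


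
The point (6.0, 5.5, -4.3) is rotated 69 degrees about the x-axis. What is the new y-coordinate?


Rotation about x-axis: y' = y*cos(theta) - z*sin(theta)
= 5.5 * 0.3584 - -4.3 * 0.9336
= 5.9854


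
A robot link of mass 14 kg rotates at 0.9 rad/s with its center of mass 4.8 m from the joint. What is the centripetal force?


F = m * omega^2 * r
= 14 * 0.9^2 * 4.8
= 14 * 0.81 * 4.8
= 54.432 N


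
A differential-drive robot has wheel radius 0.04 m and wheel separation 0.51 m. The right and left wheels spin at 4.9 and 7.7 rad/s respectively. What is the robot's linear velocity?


vR = r*wR = 0.04*4.9 = 0.196 m/s
vL = r*wL = 0.04*7.7 = 0.308 m/s
v = (vR+vL)/2 = 0.252 m/s
omega = (vR-vL)/L = -0.2196 rad/s
linear velocity = 0.252 m/s


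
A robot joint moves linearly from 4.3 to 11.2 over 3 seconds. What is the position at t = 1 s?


s = t/T = 1/3 = 0.3333
p(t) = p0 + (pf-p0)*s
= 4.3 + (11.2 - 4.3) * 0.3333
= 6.6


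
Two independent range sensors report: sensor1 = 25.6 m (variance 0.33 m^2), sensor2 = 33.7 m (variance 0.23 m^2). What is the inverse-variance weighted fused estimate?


w1 = (1/var1) / (1/var1 + 1/var2)
   = 3.0303 / (3.0303 + 4.3478) = 0.4107
w2 = 1 - w1 = 0.5893
fused = w1*s1 + w2*s2 = 10.5143 + 19.8589
= 30.3732 m


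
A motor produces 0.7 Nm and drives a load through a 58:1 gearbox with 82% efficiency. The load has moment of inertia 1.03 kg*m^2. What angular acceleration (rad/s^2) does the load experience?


tau_out = tau_motor * N * eta
= 0.7 * 58 * 0.82 = 33.292 Nm
alpha = tau_out / I = 33.292 / 1.03
= 32.3223 rad/s^2


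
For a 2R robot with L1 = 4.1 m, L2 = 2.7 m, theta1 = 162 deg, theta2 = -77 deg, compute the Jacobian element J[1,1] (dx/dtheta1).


J[1,1] = -L1*sin(t1) - L2*sin(t1+t2)
= -4.1*sin(162) - 2.7*sin(85)
= -3.9567


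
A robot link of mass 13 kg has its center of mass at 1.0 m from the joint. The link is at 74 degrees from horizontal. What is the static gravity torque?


tau = m*g*L*cos(angle)
= 13 * 9.81 * 1.0 * cos(74 deg)
= 13 * 9.81 * 1.0 * 0.2756
= 35.152 Nm


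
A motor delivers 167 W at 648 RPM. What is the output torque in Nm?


omega = 648 * 2*pi/60 = 67.8584 rad/s
tau = P / omega = 167 / 67.8584
= 2.461 Nm


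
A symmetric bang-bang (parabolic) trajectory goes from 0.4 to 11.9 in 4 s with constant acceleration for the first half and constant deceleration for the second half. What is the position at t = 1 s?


Symmetric rest-to-rest: each phase covers (pf-p0)/2 in time T/2. 0.5*a*(T/2)^2 = (pf-p0)/2 => a = 4*(pf-p0)/T^2
a = 4*(11.9-0.4)/4^2 = 2.875
t = 1 is in the acceleration phase (t <= T/2).
p = p0 + 0.5*a*t^2 = 0.4 + 0.5*2.875*1^2
= 1.8375


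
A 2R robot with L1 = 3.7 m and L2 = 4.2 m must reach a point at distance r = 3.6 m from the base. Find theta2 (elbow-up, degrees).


cos(theta2) = (r^2 - L1^2 - L2^2) / (2*L1*L2)
cos(theta2) = (12.96 - 13.69 - 17.64) / 31.08
cos(theta2) = -0.591055
theta2 = 126.2319 degrees


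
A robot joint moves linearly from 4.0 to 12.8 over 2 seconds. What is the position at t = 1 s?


s = t/T = 1/2 = 0.5
p(t) = p0 + (pf-p0)*s
= 4.0 + (12.8 - 4.0) * 0.5
= 8.4


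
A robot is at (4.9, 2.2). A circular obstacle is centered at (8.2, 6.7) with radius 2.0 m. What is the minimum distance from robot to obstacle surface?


center_dist = sqrt((4.9-8.2)^2 + (2.2-6.7)^2)
= sqrt(10.89 + 20.25)
= 5.5803
min_dist = center_dist - radius = 5.5803 - 2.0 = 3.5803 m


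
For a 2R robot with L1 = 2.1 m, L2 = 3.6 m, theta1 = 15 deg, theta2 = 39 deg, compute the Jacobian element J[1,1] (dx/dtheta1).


J[1,1] = -L1*sin(t1) - L2*sin(t1+t2)
= -2.1*sin(15) - 3.6*sin(54)
= -3.456


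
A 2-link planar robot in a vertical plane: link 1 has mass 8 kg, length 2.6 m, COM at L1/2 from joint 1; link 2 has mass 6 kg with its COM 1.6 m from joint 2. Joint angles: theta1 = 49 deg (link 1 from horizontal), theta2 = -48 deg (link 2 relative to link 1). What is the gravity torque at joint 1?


Horizontal distance from joint 1 to link-1 COM:
  x_c1 = (L1/2)*cos(t1) = 1.3 * 0.6561 = 0.8529 m
Horizontal distance from joint 1 to link-2 COM:
  x_c2 = L1*cos(t1) + Lc2*cos(t1+t2)
       = 2.6*0.6561 + 1.6*0.9998 = 3.3055 m
tau1 = m1*g*x_c1 + m2*g*x_c2
     = 8*9.81*0.8529 + 6*9.81*3.3055
     = 66.9338 + 194.5623
     = 261.4961 Nm


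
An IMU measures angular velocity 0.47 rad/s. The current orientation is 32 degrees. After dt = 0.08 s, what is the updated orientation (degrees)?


delta_theta = w * dt = 0.47 * 0.08 = 0.0376 rad
= 2.1543 deg
theta_new = 32 + 2.1543 = 34.1543 deg


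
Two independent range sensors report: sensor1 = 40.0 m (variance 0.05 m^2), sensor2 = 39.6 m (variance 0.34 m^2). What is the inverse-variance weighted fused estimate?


w1 = (1/var1) / (1/var1 + 1/var2)
   = 20.0 / (20.0 + 2.9412) = 0.8718
w2 = 1 - w1 = 0.1282
fused = w1*s1 + w2*s2 = 34.8718 + 5.0769
= 39.9487 m


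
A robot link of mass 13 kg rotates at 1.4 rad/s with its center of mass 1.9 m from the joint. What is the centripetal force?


F = m * omega^2 * r
= 13 * 1.4^2 * 1.9
= 13 * 1.96 * 1.9
= 48.412 N


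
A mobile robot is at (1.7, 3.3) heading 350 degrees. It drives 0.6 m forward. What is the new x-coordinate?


x_new = x0 + d*cos(theta)
= 1.7 + 0.6*cos(350)
= 1.7 + 0.5909
= 2.2909


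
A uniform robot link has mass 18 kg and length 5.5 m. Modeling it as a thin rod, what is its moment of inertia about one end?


I = (1/3) * m * L^2
= (1/3) * 18 * 5.5^2
= 0.333333 * 18 * 30.25
= 181.5 kg*m^2


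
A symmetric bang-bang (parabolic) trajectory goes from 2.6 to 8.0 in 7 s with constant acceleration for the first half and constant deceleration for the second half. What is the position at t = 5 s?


Symmetric rest-to-rest: each phase covers (pf-p0)/2 in time T/2. 0.5*a*(T/2)^2 = (pf-p0)/2 => a = 4*(pf-p0)/T^2
a = 4*(8.0-2.6)/7^2 = 0.4408
t = 5 is in the deceleration phase (t > T/2).
p = pf - 0.5*a*(T-t)^2 = 8.0 - 0.5*0.4408*2^2
= 7.1184


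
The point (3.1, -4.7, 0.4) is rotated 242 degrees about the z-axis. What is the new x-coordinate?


Rotation about z-axis: x' = x*cos(theta) - y*sin(theta)
= 3.1 * -0.4695 - -4.7 * -0.8829
= -5.6052


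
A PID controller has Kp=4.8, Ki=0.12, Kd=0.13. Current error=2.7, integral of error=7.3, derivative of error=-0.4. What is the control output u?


u = Kp*e + Ki*int(e) + Kd*de/dt
= 4.8*2.7 + 0.12*7.3 + 0.13*(-0.4)
= 12.96 + 0.876 + -0.052
= 13.784


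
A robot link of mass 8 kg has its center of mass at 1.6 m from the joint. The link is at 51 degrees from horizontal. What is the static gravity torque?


tau = m*g*L*cos(angle)
= 8 * 9.81 * 1.6 * cos(51 deg)
= 8 * 9.81 * 1.6 * 0.6293
= 79.0225 Nm


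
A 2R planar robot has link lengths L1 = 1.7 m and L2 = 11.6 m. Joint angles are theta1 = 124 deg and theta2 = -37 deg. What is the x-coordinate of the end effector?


Convert angles to radians: theta1 = 2.1642, theta2 = -0.6458
x = L1*cos(theta1) + L2*cos(theta1+theta2)
x = -0.9506 + 0.6071
x = -0.3435


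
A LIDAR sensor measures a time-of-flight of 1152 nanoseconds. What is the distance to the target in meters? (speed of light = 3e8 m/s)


tof = 1152 ns = 1.152e-06 s
dist = c * tof / 2
= 3e8 * 1.152e-06 / 2
= 172.8 m


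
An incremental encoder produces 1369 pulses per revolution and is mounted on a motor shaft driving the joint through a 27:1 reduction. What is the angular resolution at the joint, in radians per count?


counts per rev = 1369
effective counts at joint = 1369 * 27 = 36963
resolution = 2*pi / 36963
= 1.6999e-04 rad/count


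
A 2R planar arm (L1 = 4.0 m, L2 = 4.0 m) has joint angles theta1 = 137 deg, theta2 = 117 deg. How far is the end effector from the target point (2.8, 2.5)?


End effector via forward kinematics:
x = L1*cos(t1) + L2*cos(t1+t2) = -4.028
y = L1*sin(t1) + L2*sin(t1+t2) = -1.1171
Distance to target:
d = sqrt((2.8 - -4.028)^2 + (2.5 - -1.1171)^2)
= sqrt(46.6211 + 13.0831)
= 7.7268 m


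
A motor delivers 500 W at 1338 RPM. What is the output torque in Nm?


omega = 1338 * 2*pi/60 = 140.115 rad/s
tau = P / omega = 500 / 140.115
= 3.5685 Nm


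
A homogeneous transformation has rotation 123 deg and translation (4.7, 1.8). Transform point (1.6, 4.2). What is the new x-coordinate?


x' = cos(theta)*px - sin(theta)*py + tx
= -0.5446*1.6 - 0.8387*4.2 + 4.7
= 0.3062


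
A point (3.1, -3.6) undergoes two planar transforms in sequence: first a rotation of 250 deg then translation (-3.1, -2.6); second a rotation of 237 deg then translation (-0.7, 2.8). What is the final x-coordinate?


After transform 1:
x1 = cos(250)*3.1 - sin(250)*-3.6 + -3.1 = -7.5432
y1 = sin(250)*3.1 + cos(250)*-3.6 + -2.6 = -4.2818
After transform 2:
x2 = cos(237)*-7.5432 - sin(237)*-4.2818 + -0.7
= -0.1827


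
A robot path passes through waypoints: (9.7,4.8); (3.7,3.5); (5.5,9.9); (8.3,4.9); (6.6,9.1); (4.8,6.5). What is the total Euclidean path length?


Segment lengths:
  seg1 = sqrt((-6.0)^2 + (-1.3)^2) = 6.1392
  seg2 = sqrt((1.8)^2 + (6.4)^2) = 6.6483
  seg3 = sqrt((2.8)^2 + (-5.0)^2) = 5.7306
  seg4 = sqrt((-1.7)^2 + (4.2)^2) = 4.531
  seg5 = sqrt((-1.8)^2 + (-2.6)^2) = 3.1623
Total = 26.2114


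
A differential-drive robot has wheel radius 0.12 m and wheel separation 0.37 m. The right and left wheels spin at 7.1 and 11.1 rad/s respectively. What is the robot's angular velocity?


vR = r*wR = 0.12*7.1 = 0.852 m/s
vL = r*wL = 0.12*11.1 = 1.332 m/s
v = (vR+vL)/2 = 1.092 m/s
omega = (vR-vL)/L = -1.2973 rad/s
angular velocity = -1.2973 rad/s


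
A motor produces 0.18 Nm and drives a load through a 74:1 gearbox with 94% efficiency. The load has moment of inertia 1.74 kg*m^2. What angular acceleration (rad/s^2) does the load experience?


tau_out = tau_motor * N * eta
= 0.18 * 74 * 0.94 = 12.5208 Nm
alpha = tau_out / I = 12.5208 / 1.74
= 7.1959 rad/s^2


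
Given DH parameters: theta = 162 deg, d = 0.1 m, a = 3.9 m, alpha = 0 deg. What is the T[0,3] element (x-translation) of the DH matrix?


T[0,3] = a * cos(theta)
= 3.9 * cos(162 deg)
= 3.9 * -0.9511
= -3.7091


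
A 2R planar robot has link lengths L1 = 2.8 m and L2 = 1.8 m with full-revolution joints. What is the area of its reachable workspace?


r_max = L1 + L2 = 4.6 m
r_min = |L1 - L2| = 1.0 m
Area = pi*(r_max^2 - r_min^2)
= pi*(21.16 - 1.0)
= pi * 20.16
= 63.3345 m^2


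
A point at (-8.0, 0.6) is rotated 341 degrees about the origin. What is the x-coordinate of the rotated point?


x' = x*cos(theta) - y*sin(theta)
cos(341 deg) = 0.9455, sin(341 deg) = -0.3256
x' = -8.0 * 0.9455 - 0.6 * -0.3256
= -7.5641 - -0.1953
= -7.3688


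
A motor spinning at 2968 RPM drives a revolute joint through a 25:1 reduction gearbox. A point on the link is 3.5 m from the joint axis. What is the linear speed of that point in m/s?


omega_motor = 2968 * 2*pi/60 = 310.8082 rad/s
omega_joint = omega_motor / 25 = 12.4323 rad/s
v = omega_joint * r = 12.4323 * 3.5
= 43.5132 m/s


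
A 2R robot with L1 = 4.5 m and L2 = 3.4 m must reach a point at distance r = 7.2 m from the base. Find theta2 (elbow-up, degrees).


cos(theta2) = (r^2 - L1^2 - L2^2) / (2*L1*L2)
cos(theta2) = (51.84 - 20.25 - 11.56) / 30.6
cos(theta2) = 0.654575
theta2 = 49.1126 degrees


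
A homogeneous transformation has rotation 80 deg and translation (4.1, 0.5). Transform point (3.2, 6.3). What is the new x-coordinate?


x' = cos(theta)*px - sin(theta)*py + tx
= 0.1736*3.2 - 0.9848*6.3 + 4.1
= -1.5486


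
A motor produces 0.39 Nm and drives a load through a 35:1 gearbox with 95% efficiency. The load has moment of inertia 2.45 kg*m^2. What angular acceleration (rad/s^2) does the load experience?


tau_out = tau_motor * N * eta
= 0.39 * 35 * 0.95 = 12.9675 Nm
alpha = tau_out / I = 12.9675 / 2.45
= 5.2929 rad/s^2


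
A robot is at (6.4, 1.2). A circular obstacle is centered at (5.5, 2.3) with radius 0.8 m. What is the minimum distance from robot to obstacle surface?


center_dist = sqrt((6.4-5.5)^2 + (1.2-2.3)^2)
= sqrt(0.81 + 1.21)
= 1.4213
min_dist = center_dist - radius = 1.4213 - 0.8 = 0.6213 m


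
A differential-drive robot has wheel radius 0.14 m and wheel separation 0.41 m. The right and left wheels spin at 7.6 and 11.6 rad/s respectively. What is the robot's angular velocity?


vR = r*wR = 0.14*7.6 = 1.064 m/s
vL = r*wL = 0.14*11.6 = 1.624 m/s
v = (vR+vL)/2 = 1.344 m/s
omega = (vR-vL)/L = -1.3659 rad/s
angular velocity = -1.3659 rad/s


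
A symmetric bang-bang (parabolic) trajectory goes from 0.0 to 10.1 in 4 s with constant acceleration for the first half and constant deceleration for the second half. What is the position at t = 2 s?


Symmetric rest-to-rest: each phase covers (pf-p0)/2 in time T/2. 0.5*a*(T/2)^2 = (pf-p0)/2 => a = 4*(pf-p0)/T^2
a = 4*(10.1-0.0)/4^2 = 2.525
t = 2 is in the acceleration phase (t <= T/2).
p = p0 + 0.5*a*t^2 = 0.0 + 0.5*2.525*2^2
= 5.05


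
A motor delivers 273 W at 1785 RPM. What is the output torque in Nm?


omega = 1785 * 2*pi/60 = 186.9248 rad/s
tau = P / omega = 273 / 186.9248
= 1.4605 Nm


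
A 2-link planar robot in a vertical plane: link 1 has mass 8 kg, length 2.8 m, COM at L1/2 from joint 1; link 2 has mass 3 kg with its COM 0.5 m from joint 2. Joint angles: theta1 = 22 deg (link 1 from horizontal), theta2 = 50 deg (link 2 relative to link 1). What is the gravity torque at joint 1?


Horizontal distance from joint 1 to link-1 COM:
  x_c1 = (L1/2)*cos(t1) = 1.4 * 0.9272 = 1.2981 m
Horizontal distance from joint 1 to link-2 COM:
  x_c2 = L1*cos(t1) + Lc2*cos(t1+t2)
       = 2.8*0.9272 + 0.5*0.309 = 2.7506 m
tau1 = m1*g*x_c1 + m2*g*x_c2
     = 8*9.81*1.2981 + 3*9.81*2.7506
     = 101.8715 + 80.9508
     = 182.8224 Nm


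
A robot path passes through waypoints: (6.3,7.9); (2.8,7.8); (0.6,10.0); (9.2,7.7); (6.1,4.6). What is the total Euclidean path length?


Segment lengths:
  seg1 = sqrt((-3.5)^2 + (-0.1)^2) = 3.5014
  seg2 = sqrt((-2.2)^2 + (2.2)^2) = 3.1113
  seg3 = sqrt((8.6)^2 + (-2.3)^2) = 8.9022
  seg4 = sqrt((-3.1)^2 + (-3.1)^2) = 4.3841
Total = 19.899


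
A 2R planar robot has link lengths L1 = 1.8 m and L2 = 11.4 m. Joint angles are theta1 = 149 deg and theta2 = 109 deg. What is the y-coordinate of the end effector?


Convert angles to radians: theta1 = 2.6005, theta2 = 1.9024
y = L1*sin(theta1) + L2*sin(theta1+theta2)
y = 0.9271 + -11.1509
y = -10.2238


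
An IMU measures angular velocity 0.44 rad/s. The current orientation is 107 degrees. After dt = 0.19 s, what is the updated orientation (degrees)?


delta_theta = w * dt = 0.44 * 0.19 = 0.0836 rad
= 4.7899 deg
theta_new = 107 + 4.7899 = 111.7899 deg


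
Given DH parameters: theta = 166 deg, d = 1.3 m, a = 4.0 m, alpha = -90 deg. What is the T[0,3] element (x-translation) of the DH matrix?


T[0,3] = a * cos(theta)
= 4.0 * cos(166 deg)
= 4.0 * -0.9703
= -3.8812


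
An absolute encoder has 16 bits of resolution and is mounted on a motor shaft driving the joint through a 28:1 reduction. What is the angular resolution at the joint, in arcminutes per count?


counts = 2^16 = 65536
effective counts at joint = 65536 * 28 = 1835008
resolution = 360*60 / 1835008
= 0.0118 arcmin/count


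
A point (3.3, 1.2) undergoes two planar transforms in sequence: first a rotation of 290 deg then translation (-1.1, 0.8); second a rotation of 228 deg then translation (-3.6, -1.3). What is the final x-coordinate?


After transform 1:
x1 = cos(290)*3.3 - sin(290)*1.2 + -1.1 = 1.1563
y1 = sin(290)*3.3 + cos(290)*1.2 + 0.8 = -1.8906
After transform 2:
x2 = cos(228)*1.1563 - sin(228)*-1.8906 + -3.6
= -5.7787


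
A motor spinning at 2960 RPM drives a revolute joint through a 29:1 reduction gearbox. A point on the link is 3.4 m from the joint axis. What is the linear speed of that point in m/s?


omega_motor = 2960 * 2*pi/60 = 309.9705 rad/s
omega_joint = omega_motor / 29 = 10.6886 rad/s
v = omega_joint * r = 10.6886 * 3.4
= 36.3414 m/s


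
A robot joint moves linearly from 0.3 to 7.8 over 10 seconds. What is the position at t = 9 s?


s = t/T = 9/10 = 0.9
p(t) = p0 + (pf-p0)*s
= 0.3 + (7.8 - 0.3) * 0.9
= 7.05


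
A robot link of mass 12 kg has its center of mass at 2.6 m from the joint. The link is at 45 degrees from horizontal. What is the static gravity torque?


tau = m*g*L*cos(angle)
= 12 * 9.81 * 2.6 * cos(45 deg)
= 12 * 9.81 * 2.6 * 0.7071
= 216.4256 Nm


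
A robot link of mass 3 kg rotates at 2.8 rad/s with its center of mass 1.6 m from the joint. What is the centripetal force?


F = m * omega^2 * r
= 3 * 2.8^2 * 1.6
= 3 * 7.84 * 1.6
= 37.632 N


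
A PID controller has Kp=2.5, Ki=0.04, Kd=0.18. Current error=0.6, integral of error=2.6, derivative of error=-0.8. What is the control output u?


u = Kp*e + Ki*int(e) + Kd*de/dt
= 2.5*0.6 + 0.04*2.6 + 0.18*(-0.8)
= 1.5 + 0.104 + -0.144
= 1.46


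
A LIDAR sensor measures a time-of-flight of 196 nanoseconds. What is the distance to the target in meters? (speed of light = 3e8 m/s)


tof = 196 ns = 1.96e-07 s
dist = c * tof / 2
= 3e8 * 1.96e-07 / 2
= 29.4 m


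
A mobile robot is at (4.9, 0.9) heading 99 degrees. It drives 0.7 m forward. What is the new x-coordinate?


x_new = x0 + d*cos(theta)
= 4.9 + 0.7*cos(99)
= 4.9 + -0.1095
= 4.7905


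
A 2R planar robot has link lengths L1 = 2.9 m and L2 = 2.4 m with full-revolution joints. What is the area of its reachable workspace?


r_max = L1 + L2 = 5.3 m
r_min = |L1 - L2| = 0.5 m
Area = pi*(r_max^2 - r_min^2)
= pi*(28.09 - 0.25)
= pi * 27.84
= 87.4619 m^2


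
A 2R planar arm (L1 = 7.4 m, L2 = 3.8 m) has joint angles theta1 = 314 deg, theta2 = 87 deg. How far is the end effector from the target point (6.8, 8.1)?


End effector via forward kinematics:
x = L1*cos(t1) + L2*cos(t1+t2) = 8.0084
y = L1*sin(t1) + L2*sin(t1+t2) = -2.8301
Distance to target:
d = sqrt((6.8 - 8.0084)^2 + (8.1 - -2.8301)^2)
= sqrt(1.4602 + 119.4669)
= 10.9967 m


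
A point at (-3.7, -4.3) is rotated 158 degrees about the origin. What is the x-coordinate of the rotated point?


x' = x*cos(theta) - y*sin(theta)
cos(158 deg) = -0.9272, sin(158 deg) = 0.3746
x' = -3.7 * -0.9272 - -4.3 * 0.3746
= 3.4306 - -1.6108
= 5.0414


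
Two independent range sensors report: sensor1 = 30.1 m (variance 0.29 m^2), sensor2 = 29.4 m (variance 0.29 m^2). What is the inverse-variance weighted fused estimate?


w1 = (1/var1) / (1/var1 + 1/var2)
   = 3.4483 / (3.4483 + 3.4483) = 0.5
w2 = 1 - w1 = 0.5
fused = w1*s1 + w2*s2 = 15.05 + 14.7
= 29.75 m


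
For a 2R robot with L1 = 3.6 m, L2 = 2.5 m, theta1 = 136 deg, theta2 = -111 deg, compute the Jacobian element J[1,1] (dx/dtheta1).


J[1,1] = -L1*sin(t1) - L2*sin(t1+t2)
= -3.6*sin(136) - 2.5*sin(25)
= -3.5573


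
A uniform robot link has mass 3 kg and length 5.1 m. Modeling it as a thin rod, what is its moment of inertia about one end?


I = (1/3) * m * L^2
= (1/3) * 3 * 5.1^2
= 0.333333 * 3 * 26.01
= 26.01 kg*m^2


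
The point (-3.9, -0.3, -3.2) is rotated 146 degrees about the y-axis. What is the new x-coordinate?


Rotation about y-axis: x' = x*cos(theta) + z*sin(theta)
= -3.9 * -0.829 + -3.2 * 0.5592
= 1.4438


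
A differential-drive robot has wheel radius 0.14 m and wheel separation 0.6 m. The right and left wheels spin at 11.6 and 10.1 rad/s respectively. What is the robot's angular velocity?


vR = r*wR = 0.14*11.6 = 1.624 m/s
vL = r*wL = 0.14*10.1 = 1.414 m/s
v = (vR+vL)/2 = 1.519 m/s
omega = (vR-vL)/L = 0.35 rad/s
angular velocity = 0.35 rad/s
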